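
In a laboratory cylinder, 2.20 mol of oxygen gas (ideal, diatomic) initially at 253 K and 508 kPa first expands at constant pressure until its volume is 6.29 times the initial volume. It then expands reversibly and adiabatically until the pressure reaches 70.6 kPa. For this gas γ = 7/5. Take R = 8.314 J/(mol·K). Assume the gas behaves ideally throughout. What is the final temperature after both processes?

906 K

V₁ = nRT₁/P₁ = 2.20×8.314×253/508 = 9.11 L.
Step 1 — Isobaric: P stays 508 kPa; V/T = const ⇒ T₂ = 1590 K, V₂ = 57.3 L.
W = PΔV = 508×(57.3−9.11) kPa·L = 24500 J.
ΔU = nCvΔT = 2.20×20.8×(1590−253) = 61200 J.
Q = ΔU + W = nCpΔT = 85700 J.
State after step 1: P = 508 kPa, V = 57.3 L, T = 1590 K.
Step 2 — Adiabatic: T₂/T₁ = (P₂/P₁)^((γ−1)/γ) ⇒ T₂ = 1590×(0.139)^0.286 = 906 K; V₂ = 235 L.
ΔU = nCvΔT = 2.20×20.8×(906−1590) = -31400 J.
Q = 0 for an adiabatic process, so W = −ΔU = 31400 J.
Net over both steps: W = 55800 J, Q = 85700 J, ΔU = 29800 J.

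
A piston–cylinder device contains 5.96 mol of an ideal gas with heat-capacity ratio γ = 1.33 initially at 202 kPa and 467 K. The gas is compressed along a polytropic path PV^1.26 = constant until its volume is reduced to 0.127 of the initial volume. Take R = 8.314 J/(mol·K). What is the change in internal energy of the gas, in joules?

49800 J

V₁ = nRT₁/P₁ = 5.96×8.314×467/202 = 115 L.
Polytropic n=1.26: T₂ = T₁(V₁/V₂)^(n−1) = 467×(7.87)^0.26 = 799 K; P₂ = P₁(V₁/V₂)^n = 2720 kPa.
For an ideal gas ΔU = nCvΔT with Cv = R/(γ−1) = 25.2 J/(mol·K).
ΔU = 5.96×25.2×(799−467) = 49800 J.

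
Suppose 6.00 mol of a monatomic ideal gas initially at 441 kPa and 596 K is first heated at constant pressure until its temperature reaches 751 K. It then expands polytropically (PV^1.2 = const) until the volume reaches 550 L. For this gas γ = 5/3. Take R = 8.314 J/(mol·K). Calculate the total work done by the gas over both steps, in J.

66100 J

V₁ = nRT₁/P₁ = 6.00×8.314×596/441 = 67.4 L.
Step 1 — Isobaric: P stays 441 kPa; V/T = const ⇒ T₂ = 751 K, V₂ = 84.9 L.
W = PΔV = 441×(84.9−67.4) kPa·L = 7730 J.
ΔU = nCvΔT = 6.00×12.5×(751−596) = 11600 J.
Q = ΔU + W = nCpΔT = 19300 J.
State after step 1: P = 441 kPa, V = 84.9 L, T = 751 K.
Step 2 — Polytropic n=1.2: T₂ = T₁(V₁/V₂)^(n−1) = 751×(0.154)^0.20 = 517 K; P₂ = P₁(V₁/V₂)^n = 46.9 kPa.
W = (P₁V₁−P₂V₂)/(n−1) = (441×84.9−46.9×550)/0.20 = 58400 J.
ΔU = nCvΔT = 6.00×12.5×(517−751) = -17500 J.
Q = ΔU + W = 40900 J.
Net over both steps: W = 66100 J, Q = 60200 J, ΔU = -5920 J.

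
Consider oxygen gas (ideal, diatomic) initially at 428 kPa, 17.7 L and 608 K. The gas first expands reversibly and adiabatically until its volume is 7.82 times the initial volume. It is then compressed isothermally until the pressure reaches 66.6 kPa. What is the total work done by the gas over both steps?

n = P₁V₁/(RT₁) = 428×17.7/(8.314×608) = 1.50 mol.
Step 1 — Adiabatic: TV^(γ−1) = const ⇒ T₂ = 608×(0.128)^0.400 = 267 K; PV^γ = const ⇒ P₂ = 24.0 kPa.
ΔU = nCvΔT = 1.50×20.8×(267−608) = -10600 J.
Q = 0 for an adiabatic process, so W = −ΔU = 10600 J.
State after step 1: P = 24.0 kPa, V = 138 L, T = 267 K.
Step 2 — Isothermal: T stays 267 K; PV = const ⇒ V₂ = 50.0 L, P₂ = 66.6 kPa.
ΔU = 0 (ideal gas, T constant).
W = nRT ln(V₂/V₁) = 1.50×8.314×267×ln(0.361) = -3390 J.
Q = ΔU + W = -3390 J.
Net over both steps: W = 7230 J, Q = -3390 J, ΔU = -10600 J.

7230 J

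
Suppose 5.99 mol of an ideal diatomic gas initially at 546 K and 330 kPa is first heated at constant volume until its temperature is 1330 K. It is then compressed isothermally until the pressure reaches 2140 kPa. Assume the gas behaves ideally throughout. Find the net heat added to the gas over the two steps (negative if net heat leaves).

V₁ = nRT₁/P₁ = 5.99×8.314×546/330 = 82.4 L.
Step 1 — Isochoric: V stays 82.4 L; P/T = const ⇒ T₂ = 1330 K, P₂ = 804 kPa.
W = 0 (no volume change).
ΔU = nCvΔT = 5.99×20.8×(1330−546) = 97600 J.
Q = ΔU = 97600 J.
State after step 1: P = 804 kPa, V = 82.4 L, T = 1330 K.
Step 2 — Isothermal: T stays 1330 K; PV = const ⇒ V₂ = 31.0 L, P₂ = 2140 kPa.
ΔU = 0 (ideal gas, T constant).
W = nRT ln(V₂/V₁) = 5.99×8.314×1330×ln(0.376) = -64900 J.
Q = ΔU + W = -64900 J.
Net over both steps: W = -64900 J, Q = 32800 J, ΔU = 97600 J.

32800 J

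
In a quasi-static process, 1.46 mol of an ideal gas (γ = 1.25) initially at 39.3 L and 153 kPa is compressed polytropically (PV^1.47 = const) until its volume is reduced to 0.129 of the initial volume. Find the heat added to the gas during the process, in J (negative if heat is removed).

18200 J

T₁ = P₁V₁/(nR) = 153×39.3/(1.46×8.314) = 495 K.
Polytropic n=1.47: T₂ = T₁(V₁/V₂)^(n−1) = 495×(7.75)^0.47 = 1300 K; P₂ = P₁(V₁/V₂)^n = 3110 kPa.
W = (P₁V₁−P₂V₂)/(n−1) = (153×39.3−3110×5.07)/0.47 = -20700 J.
ΔU = nCvΔT = 1.46×33.3×(1300−495) = 38900 J.
Q = ΔU + W = 18200 J.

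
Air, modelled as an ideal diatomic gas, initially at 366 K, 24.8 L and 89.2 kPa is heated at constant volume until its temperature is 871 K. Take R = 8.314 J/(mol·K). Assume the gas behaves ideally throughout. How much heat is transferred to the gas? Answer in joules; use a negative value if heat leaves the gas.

7630 J

n = P₁V₁/(RT₁) = 89.2×24.8/(8.314×366) = 0.727 mol.
Isochoric: V stays 24.8 L; P/T = const ⇒ T₂ = 871 K, P₂ = 212 kPa.
W = 0 (no volume change).
ΔU = nCvΔT = 0.727×20.8×(871−366) = 7630 J.
Q = ΔU = 7630 J.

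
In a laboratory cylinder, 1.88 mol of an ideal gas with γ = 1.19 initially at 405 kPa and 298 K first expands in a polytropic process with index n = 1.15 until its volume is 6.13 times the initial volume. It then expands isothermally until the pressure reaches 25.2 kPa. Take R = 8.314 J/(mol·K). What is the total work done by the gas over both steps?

9850 J

V₁ = nRT₁/P₁ = 1.88×8.314×298/405 = 11.5 L.
Step 1 — Polytropic n=1.15: T₂ = T₁(V₁/V₂)^(n−1) = 298×(0.163)^0.15 = 227 K; P₂ = P₁(V₁/V₂)^n = 50.3 kPa.
W = (P₁V₁−P₂V₂)/(n−1) = (405×11.5−50.3×70.5)/0.15 = 7390 J.
ΔU = nCvΔT = 1.88×43.8×(227−298) = -5840 J.
Q = ΔU + W = 1560 J.
State after step 1: P = 50.3 kPa, V = 70.5 L, T = 227 K.
Step 2 — Isothermal: T stays 227 K; PV = const ⇒ V₂ = 141 L, P₂ = 25.2 kPa.
ΔU = 0 (ideal gas, T constant).
W = nRT ln(V₂/V₁) = 1.88×8.314×227×ln(2.00) = 2460 J.
Q = ΔU + W = 2460 J.
Net over both steps: W = 9850 J, Q = 4010 J, ΔU = -5840 J.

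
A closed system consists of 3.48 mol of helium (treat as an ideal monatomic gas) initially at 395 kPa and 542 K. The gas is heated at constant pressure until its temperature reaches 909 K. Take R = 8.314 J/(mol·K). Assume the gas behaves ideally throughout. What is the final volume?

66.6 L

V₁ = nRT₁/P₁ = 3.48×8.314×542/395 = 39.7 L.
Isobaric: P stays 395 kPa; V/T = const ⇒ T₂ = 909 K, V₂ = 66.6 L.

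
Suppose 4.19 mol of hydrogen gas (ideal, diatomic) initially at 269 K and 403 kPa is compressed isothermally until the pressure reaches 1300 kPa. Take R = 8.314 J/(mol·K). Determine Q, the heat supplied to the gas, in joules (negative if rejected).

-11000 J

V₁ = nRT₁/P₁ = 4.19×8.314×269/403 = 23.3 L.
Isothermal: T stays 269 K; PV = const ⇒ V₂ = 7.21 L, P₂ = 1300 kPa.
ΔU = 0 (ideal gas, T constant).
W = nRT ln(V₂/V₁) = 4.19×8.314×269×ln(0.310) = -11000 J.
Q = ΔU + W = -11000 J.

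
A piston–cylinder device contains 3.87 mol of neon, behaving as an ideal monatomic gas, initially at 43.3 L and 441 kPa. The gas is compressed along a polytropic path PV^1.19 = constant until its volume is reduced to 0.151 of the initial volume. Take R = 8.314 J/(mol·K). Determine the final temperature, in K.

850 K

T₁ = P₁V₁/(nR) = 441×43.3/(3.87×8.314) = 593 K.
Polytropic n=1.19: T₂ = T₁(V₁/V₂)^(n−1) = 593×(6.62)^0.19 = 850 K; P₂ = P₁(V₁/V₂)^n = 4180 kPa.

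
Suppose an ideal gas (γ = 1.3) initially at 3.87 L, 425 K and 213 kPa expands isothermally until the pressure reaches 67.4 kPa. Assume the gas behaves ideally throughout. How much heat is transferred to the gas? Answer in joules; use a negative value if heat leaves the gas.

n = P₁V₁/(RT₁) = 213×3.87/(8.314×425) = 0.233 mol.
Isothermal: T stays 425 K; PV = const ⇒ V₂ = 12.2 L, P₂ = 67.4 kPa.
ΔU = 0 (ideal gas, T constant).
W = nRT ln(V₂/V₁) = 0.233×8.314×425×ln(3.16) = 948 J.
Q = ΔU + W = 948 J.

948 J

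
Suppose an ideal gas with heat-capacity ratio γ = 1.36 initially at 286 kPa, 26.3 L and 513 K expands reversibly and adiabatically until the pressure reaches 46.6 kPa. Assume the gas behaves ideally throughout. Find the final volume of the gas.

Adiabatic: T₂/T₁ = (P₂/P₁)^((γ−1)/γ) ⇒ T₂ = 513×(0.163)^0.265 = 317 K; V₂ = 99.9 L.

99.9 L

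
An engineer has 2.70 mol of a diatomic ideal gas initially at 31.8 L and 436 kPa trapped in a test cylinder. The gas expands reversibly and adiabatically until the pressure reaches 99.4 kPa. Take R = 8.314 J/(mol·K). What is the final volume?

T₁ = P₁V₁/(nR) = 436×31.8/(2.70×8.314) = 618 K.
Adiabatic: T₂/T₁ = (P₂/P₁)^((γ−1)/γ) ⇒ T₂ = 618×(0.228)^0.286 = 405 K; V₂ = 91.4 L.

91.4 L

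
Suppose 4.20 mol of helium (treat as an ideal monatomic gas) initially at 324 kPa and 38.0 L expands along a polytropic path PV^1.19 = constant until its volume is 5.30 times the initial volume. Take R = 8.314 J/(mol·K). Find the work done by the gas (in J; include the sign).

17600 J

T₁ = P₁V₁/(nR) = 324×38.0/(4.20×8.314) = 353 K.
Polytropic n=1.19: T₂ = T₁(V₁/V₂)^(n−1) = 353×(0.189)^0.19 = 257 K; P₂ = P₁(V₁/V₂)^n = 44.5 kPa.
W = (P₁V₁−P₂V₂)/(n−1) = (324×38.0−44.5×201)/0.19 = 17600 J.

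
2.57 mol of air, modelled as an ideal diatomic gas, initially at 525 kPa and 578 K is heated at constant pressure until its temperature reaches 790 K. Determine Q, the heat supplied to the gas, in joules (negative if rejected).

15900 J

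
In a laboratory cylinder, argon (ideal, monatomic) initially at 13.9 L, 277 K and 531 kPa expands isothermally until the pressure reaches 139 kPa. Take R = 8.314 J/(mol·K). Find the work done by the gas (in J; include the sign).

n = P₁V₁/(RT₁) = 531×13.9/(8.314×277) = 3.20 mol.
Isothermal: T stays 277 K; PV = const ⇒ V₂ = 53.1 L, P₂ = 139 kPa.
W = nRT ln(V₂/V₁) = 3.20×8.314×277×ln(3.82) = 9890 J.

9890 J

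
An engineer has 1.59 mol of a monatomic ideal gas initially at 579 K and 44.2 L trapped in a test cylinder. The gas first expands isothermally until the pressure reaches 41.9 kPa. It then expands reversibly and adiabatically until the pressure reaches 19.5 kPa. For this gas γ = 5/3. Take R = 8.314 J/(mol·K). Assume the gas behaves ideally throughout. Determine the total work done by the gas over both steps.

13900 J

P₁ = nRT₁/V₁ = 1.59×8.314×579/44.2 = 173 kPa.
Step 1 — Isothermal: T stays 579 K; PV = const ⇒ V₂ = 183 L, P₂ = 41.9 kPa.
ΔU = 0 (ideal gas, T constant).
W = nRT ln(V₂/V₁) = 1.59×8.314×579×ln(4.13) = 10900 J.
Q = ΔU + W = 10900 J.
State after step 1: P = 41.9 kPa, V = 183 L, T = 579 K.
Step 2 — Adiabatic: T₂/T₁ = (P₂/P₁)^((γ−1)/γ) ⇒ T₂ = 579×(0.465)^0.400 = 426 K; V₂ = 289 L.
ΔU = nCvΔT = 1.59×12.5×(426−579) = -3030 J.
Q = 0 for an adiabatic process, so W = −ΔU = 3030 J.
Net over both steps: W = 13900 J, Q = 10900 J, ΔU = -3030 J.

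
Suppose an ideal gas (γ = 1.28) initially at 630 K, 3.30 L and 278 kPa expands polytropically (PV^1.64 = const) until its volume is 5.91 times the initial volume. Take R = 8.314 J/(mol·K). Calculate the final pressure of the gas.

15.1 kPa

Polytropic n=1.64: T₂ = T₁(V₁/V₂)^(n−1) = 630×(0.169)^0.64 = 202 K; P₂ = P₁(V₁/V₂)^n = 15.1 kPa.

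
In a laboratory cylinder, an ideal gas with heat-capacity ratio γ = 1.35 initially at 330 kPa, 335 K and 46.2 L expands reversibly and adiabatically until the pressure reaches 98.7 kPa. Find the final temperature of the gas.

245 K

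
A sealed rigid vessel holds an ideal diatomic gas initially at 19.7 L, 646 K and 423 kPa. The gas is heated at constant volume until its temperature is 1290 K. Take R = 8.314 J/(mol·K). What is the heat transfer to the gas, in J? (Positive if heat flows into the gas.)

20800 J

n = P₁V₁/(RT₁) = 423×19.7/(8.314×646) = 1.55 mol.
Isochoric: V stays 19.7 L; P/T = const ⇒ T₂ = 1290 K, P₂ = 845 kPa.
W = 0 (no volume change).
ΔU = nCvΔT = 1.55×20.8×(1290−646) = 20800 J.
Q = ΔU = 20800 J.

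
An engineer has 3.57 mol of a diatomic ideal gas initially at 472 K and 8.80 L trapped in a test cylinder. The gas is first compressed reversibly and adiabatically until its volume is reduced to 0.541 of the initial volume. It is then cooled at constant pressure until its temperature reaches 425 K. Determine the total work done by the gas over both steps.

P₁ = nRT₁/V₁ = 3.57×8.314×472/8.80 = 1590 kPa.
Step 1 — Adiabatic: TV^(γ−1) = const ⇒ T₂ = 472×(1.85)^0.400 = 603 K; PV^γ = const ⇒ P₂ = 3760 kPa.
ΔU = nCvΔT = 3.57×20.8×(603−472) = 9760 J.
Q = 0 for an adiabatic process, so W = −ΔU = -9760 J.
State after step 1: P = 3760 kPa, V = 4.76 L, T = 603 K.
Step 2 — Isobaric: P stays 3760 kPa; V/T = const ⇒ T₂ = 425 K, V₂ = 3.35 L.
W = PΔV = 3760×(3.35−4.76) kPa·L = -5300 J.
ΔU = nCvΔT = 3.57×20.8×(425−603) = -13200 J.
Q = ΔU + W = nCpΔT = -18500 J.
Net over both steps: W = -15100 J, Q = -18500 J, ΔU = -3490 J.

-15100 J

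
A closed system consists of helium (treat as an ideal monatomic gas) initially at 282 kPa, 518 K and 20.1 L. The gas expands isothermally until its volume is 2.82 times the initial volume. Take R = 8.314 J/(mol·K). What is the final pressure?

Isothermal: T stays 518 K; PV = const ⇒ V₂ = 56.7 L, P₂ = 100 kPa.

100 kPa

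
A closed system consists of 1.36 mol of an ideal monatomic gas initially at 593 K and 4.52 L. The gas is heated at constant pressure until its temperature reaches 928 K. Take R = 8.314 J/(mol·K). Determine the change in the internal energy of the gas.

P₁ = nRT₁/V₁ = 1.36×8.314×593/4.52 = 1480 kPa.
Isobaric: P stays 1480 kPa; V/T = const ⇒ T₂ = 928 K, V₂ = 7.07 L.
For an ideal gas ΔU = nCvΔT with Cv = (3/2)R = 12.5 J/(mol·K).
ΔU = 1.36×12.5×(928−593) = 5680 J.

5680 J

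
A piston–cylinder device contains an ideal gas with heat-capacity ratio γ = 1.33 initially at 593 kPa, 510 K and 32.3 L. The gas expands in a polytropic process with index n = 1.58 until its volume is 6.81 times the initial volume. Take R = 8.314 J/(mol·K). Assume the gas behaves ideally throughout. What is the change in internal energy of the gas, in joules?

-39000 J

n = P₁V₁/(RT₁) = 593×32.3/(8.314×510) = 4.52 mol.
Polytropic n=1.58: T₂ = T₁(V₁/V₂)^(n−1) = 510×(0.147)^0.58 = 168 K; P₂ = P₁(V₁/V₂)^n = 28.6 kPa.
For an ideal gas ΔU = nCvΔT with Cv = R/(γ−1) = 25.2 J/(mol·K).
ΔU = 4.52×25.2×(168−510) = -39000 J.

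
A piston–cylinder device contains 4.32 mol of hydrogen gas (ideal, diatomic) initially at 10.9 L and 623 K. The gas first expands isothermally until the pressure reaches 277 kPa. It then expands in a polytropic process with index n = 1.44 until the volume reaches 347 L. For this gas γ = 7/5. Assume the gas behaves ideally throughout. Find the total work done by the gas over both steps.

P₁ = nRT₁/V₁ = 4.32×8.314×623/10.9 = 2050 kPa.
Step 1 — Isothermal: T stays 623 K; PV = const ⇒ V₂ = 80.8 L, P₂ = 277 kPa.
ΔU = 0 (ideal gas, T constant).
W = nRT ln(V₂/V₁) = 4.32×8.314×623×ln(7.41) = 44800 J.
Q = ΔU + W = 44800 J.
State after step 1: P = 277 kPa, V = 80.8 L, T = 623 K.
Step 2 — Polytropic n=1.44: T₂ = T₁(V₁/V₂)^(n−1) = 623×(0.233)^0.44 = 328 K; P₂ = P₁(V₁/V₂)^n = 34.0 kPa.
W = (P₁V₁−P₂V₂)/(n−1) = (277×80.8−34.0×347)/0.44 = 24100 J.
ΔU = nCvΔT = 4.32×20.8×(328−623) = -26500 J.
Q = ΔU + W = -2410 J.
Net over both steps: W = 68900 J, Q = 42400 J, ΔU = -26500 J.

68900 J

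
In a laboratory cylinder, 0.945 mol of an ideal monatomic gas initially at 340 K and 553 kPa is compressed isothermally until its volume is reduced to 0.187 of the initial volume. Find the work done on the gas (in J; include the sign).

4480 J

V₁ = nRT₁/P₁ = 0.945×8.314×340/553 = 4.83 L.
Isothermal: T stays 340 K; PV = const ⇒ V₂ = 0.903 L, P₂ = 2960 kPa.
W = nRT ln(V₂/V₁) = 0.945×8.314×340×ln(0.187) = -4480 J.
Work done on the gas = −W_by = 4480 J.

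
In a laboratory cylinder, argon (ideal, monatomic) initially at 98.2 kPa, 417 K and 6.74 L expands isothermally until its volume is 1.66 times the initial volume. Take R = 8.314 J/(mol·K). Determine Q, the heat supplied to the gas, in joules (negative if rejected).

335 J

n = P₁V₁/(RT₁) = 98.2×6.74/(8.314×417) = 0.191 mol.
Isothermal: T stays 417 K; PV = const ⇒ V₂ = 11.2 L, P₂ = 59.2 kPa.
ΔU = 0 (ideal gas, T constant).
W = nRT ln(V₂/V₁) = 0.191×8.314×417×ln(1.66) = 335 J.
Q = ΔU + W = 335 J.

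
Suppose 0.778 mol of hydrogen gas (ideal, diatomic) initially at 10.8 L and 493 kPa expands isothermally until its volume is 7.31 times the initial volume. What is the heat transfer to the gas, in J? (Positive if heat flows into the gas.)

10600 J

T₁ = P₁V₁/(nR) = 493×10.8/(0.778×8.314) = 823 K.
Isothermal: T stays 823 K; PV = const ⇒ V₂ = 78.9 L, P₂ = 67.4 kPa.
ΔU = 0 (ideal gas, T constant).
W = nRT ln(V₂/V₁) = 0.778×8.314×823×ln(7.31) = 10600 J.
Q = ΔU + W = 10600 J.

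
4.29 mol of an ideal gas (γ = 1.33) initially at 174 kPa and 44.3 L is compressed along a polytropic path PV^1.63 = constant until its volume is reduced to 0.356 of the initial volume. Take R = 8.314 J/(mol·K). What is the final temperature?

T₁ = P₁V₁/(nR) = 174×44.3/(4.29×8.314) = 216 K.
Polytropic n=1.63: T₂ = T₁(V₁/V₂)^(n−1) = 216×(2.81)^0.63 = 414 K; P₂ = P₁(V₁/V₂)^n = 937 kPa.

414 K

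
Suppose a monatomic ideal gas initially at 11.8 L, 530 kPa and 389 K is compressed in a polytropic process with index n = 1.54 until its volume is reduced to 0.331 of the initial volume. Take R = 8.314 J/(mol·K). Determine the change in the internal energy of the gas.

7660 J

n = P₁V₁/(RT₁) = 530×11.8/(8.314×389) = 1.93 mol.
Polytropic n=1.54: T₂ = T₁(V₁/V₂)^(n−1) = 389×(3.02)^0.54 = 707 K; P₂ = P₁(V₁/V₂)^n = 2910 kPa.
For an ideal gas ΔU = nCvΔT with Cv = (3/2)R = 12.5 J/(mol·K).
ΔU = 1.93×12.5×(707−389) = 7660 J.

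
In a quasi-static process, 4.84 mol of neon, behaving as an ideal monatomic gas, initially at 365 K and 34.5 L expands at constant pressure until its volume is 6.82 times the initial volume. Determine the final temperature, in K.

P₁ = nRT₁/V₁ = 4.84×8.314×365/34.5 = 426 kPa.
Isobaric: P stays 426 kPa; V/T = const ⇒ T₂ = 2490 K, V₂ = 235 L.

2490 K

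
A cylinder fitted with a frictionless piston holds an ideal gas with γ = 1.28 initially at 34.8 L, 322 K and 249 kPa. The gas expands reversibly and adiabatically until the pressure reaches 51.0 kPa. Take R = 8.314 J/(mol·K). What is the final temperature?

Adiabatic: T₂/T₁ = (P₂/P₁)^((γ−1)/γ) ⇒ T₂ = 322×(0.205)^0.219 = 228 K; V₂ = 120 L.

228 K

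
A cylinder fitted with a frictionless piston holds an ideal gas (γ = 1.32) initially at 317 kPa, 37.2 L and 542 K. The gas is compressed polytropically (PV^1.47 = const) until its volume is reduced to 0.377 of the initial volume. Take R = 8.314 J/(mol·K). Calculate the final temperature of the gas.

857 K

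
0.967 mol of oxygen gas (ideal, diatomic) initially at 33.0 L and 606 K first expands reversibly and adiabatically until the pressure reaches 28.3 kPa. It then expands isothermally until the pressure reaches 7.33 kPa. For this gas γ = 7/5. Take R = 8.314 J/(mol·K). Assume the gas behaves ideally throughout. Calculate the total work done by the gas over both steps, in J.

P₁ = nRT₁/V₁ = 0.967×8.314×606/33.0 = 148 kPa.
Step 1 — Adiabatic: T₂/T₁ = (P₂/P₁)^((γ−1)/γ) ⇒ T₂ = 606×(0.192)^0.286 = 378 K; V₂ = 107 L.
ΔU = nCvΔT = 0.967×20.8×(378−606) = -4580 J.
Q = 0 for an adiabatic process, so W = −ΔU = 4580 J.
State after step 1: P = 28.3 kPa, V = 107 L, T = 378 K.
Step 2 — Isothermal: T stays 378 K; PV = const ⇒ V₂ = 415 L, P₂ = 7.33 kPa.
ΔU = 0 (ideal gas, T constant).
W = nRT ln(V₂/V₁) = 0.967×8.314×378×ln(3.86) = 4110 J.
Q = ΔU + W = 4110 J.
Net over both steps: W = 8690 J, Q = 4110 J, ΔU = -4580 J.

8690 J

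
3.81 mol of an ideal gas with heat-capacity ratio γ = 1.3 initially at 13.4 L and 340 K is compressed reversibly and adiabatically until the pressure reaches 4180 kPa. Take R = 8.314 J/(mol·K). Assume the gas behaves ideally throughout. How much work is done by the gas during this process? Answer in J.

P₁ = nRT₁/V₁ = 3.81×8.314×340/13.4 = 804 kPa.
Adiabatic: T₂/T₁ = (P₂/P₁)^((γ−1)/γ) ⇒ T₂ = 340×(5.20)^0.231 = 497 K; V₂ = 3.77 L.
ΔU = nCvΔT = 3.81×27.7×(497−340) = 16600 J.
Q = 0 for an adiabatic process, so W = −ΔU = -16600 J.

-16600 J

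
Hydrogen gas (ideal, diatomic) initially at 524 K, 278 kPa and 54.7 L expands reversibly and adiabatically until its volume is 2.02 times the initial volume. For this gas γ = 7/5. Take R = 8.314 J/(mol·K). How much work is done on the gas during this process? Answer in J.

n = P₁V₁/(RT₁) = 278×54.7/(8.314×524) = 3.49 mol.
Adiabatic: TV^(γ−1) = const ⇒ T₂ = 524×(0.495)^0.400 = 396 K; PV^γ = const ⇒ P₂ = 104 kPa.
ΔU = nCvΔT = 3.49×20.8×(396−524) = -9320 J.
Q = 0 for an adiabatic process, so W = −ΔU = 9320 J.
Work done on the gas = −W_by = -9320 J.

-9320 J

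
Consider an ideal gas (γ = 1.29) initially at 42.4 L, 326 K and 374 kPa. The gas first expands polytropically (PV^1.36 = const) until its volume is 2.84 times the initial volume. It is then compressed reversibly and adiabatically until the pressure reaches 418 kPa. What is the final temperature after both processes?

316 K

n = P₁V₁/(RT₁) = 374×42.4/(8.314×326) = 5.85 mol.
Step 1 — Polytropic n=1.36: T₂ = T₁(V₁/V₂)^(n−1) = 326×(0.352)^0.36 = 224 K; P₂ = P₁(V₁/V₂)^n = 90.4 kPa.
W = (P₁V₁−P₂V₂)/(n−1) = (374×42.4−90.4×120)/0.36 = 13800 J.
ΔU = nCvΔT = 5.85×28.7×(224−326) = -17100 J.
Q = ΔU + W = -3330 J.
State after step 1: P = 90.4 kPa, V = 120 L, T = 224 K.
Step 2 — Adiabatic: T₂/T₁ = (P₂/P₁)^((γ−1)/γ) ⇒ T₂ = 224×(4.62)^0.225 = 316 K; V₂ = 36.8 L.
ΔU = nCvΔT = 5.85×28.7×(316−224) = 15400 J.
Q = 0 for an adiabatic process, so W = −ΔU = -15400 J.
Net over both steps: W = -1630 J, Q = -3330 J, ΔU = -1700 J.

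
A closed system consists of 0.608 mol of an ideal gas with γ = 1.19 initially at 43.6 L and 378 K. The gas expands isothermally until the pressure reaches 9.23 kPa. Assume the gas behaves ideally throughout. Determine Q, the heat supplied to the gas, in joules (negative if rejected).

2980 J

P₁ = nRT₁/V₁ = 0.608×8.314×378/43.6 = 43.8 kPa.
Isothermal: T stays 378 K; PV = const ⇒ V₂ = 207 L, P₂ = 9.23 kPa.
ΔU = 0 (ideal gas, T constant).
W = nRT ln(V₂/V₁) = 0.608×8.314×378×ln(4.75) = 2980 J.
Q = ΔU + W = 2980 J.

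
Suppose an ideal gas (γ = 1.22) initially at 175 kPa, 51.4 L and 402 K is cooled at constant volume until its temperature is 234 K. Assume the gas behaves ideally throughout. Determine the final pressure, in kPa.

102 kPa

Isochoric: V stays 51.4 L; P/T = const ⇒ T₂ = 234 K, P₂ = 102 kPa.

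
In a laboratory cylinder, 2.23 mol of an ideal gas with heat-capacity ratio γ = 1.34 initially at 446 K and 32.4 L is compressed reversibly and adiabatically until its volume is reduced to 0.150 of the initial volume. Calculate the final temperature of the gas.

850 K

P₁ = nRT₁/V₁ = 2.23×8.314×446/32.4 = 255 kPa.
Adiabatic: TV^(γ−1) = const ⇒ T₂ = 446×(6.67)^0.340 = 850 K; PV^γ = const ⇒ P₂ = 3240 kPa.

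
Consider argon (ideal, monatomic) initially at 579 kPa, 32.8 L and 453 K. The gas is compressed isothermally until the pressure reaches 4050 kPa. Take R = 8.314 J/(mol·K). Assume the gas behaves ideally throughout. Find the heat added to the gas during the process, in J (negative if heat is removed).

-36900 J

n = P₁V₁/(RT₁) = 579×32.8/(8.314×453) = 5.04 mol.
Isothermal: T stays 453 K; PV = const ⇒ V₂ = 4.69 L, P₂ = 4050 kPa.
ΔU = 0 (ideal gas, T constant).
W = nRT ln(V₂/V₁) = 5.04×8.314×453×ln(0.143) = -36900 J.
Q = ΔU + W = -36900 J.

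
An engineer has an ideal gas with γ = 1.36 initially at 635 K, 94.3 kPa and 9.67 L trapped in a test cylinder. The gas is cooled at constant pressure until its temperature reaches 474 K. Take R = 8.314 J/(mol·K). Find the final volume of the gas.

Isobaric: P stays 94.3 kPa; V/T = const ⇒ T₂ = 474 K, V₂ = 7.22 L.

7.22 L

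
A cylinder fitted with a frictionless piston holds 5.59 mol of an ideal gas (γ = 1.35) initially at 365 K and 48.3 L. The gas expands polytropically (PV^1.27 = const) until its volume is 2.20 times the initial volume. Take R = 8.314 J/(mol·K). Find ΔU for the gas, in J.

-9290 J

P₁ = nRT₁/V₁ = 5.59×8.314×365/48.3 = 351 kPa.
Polytropic n=1.27: T₂ = T₁(V₁/V₂)^(n−1) = 365×(0.455)^0.27 = 295 K; P₂ = P₁(V₁/V₂)^n = 129 kPa.
For an ideal gas ΔU = nCvΔT with Cv = R/(γ−1) = 23.8 J/(mol·K).
ΔU = 5.59×23.8×(295−365) = -9290 J.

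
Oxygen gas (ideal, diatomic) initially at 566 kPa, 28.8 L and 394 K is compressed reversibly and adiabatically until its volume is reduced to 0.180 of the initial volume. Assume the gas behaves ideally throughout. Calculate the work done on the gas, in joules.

n = P₁V₁/(RT₁) = 566×28.8/(8.314×394) = 4.98 mol.
Adiabatic: TV^(γ−1) = const ⇒ T₂ = 394×(5.56)^0.400 = 782 K; PV^γ = const ⇒ P₂ = 6240 kPa.
ΔU = nCvΔT = 4.98×20.8×(782−394) = 40200 J.
Q = 0 for an adiabatic process, so W = −ΔU = -40200 J.
Work done on the gas = −W_by = 40200 J.

40200 J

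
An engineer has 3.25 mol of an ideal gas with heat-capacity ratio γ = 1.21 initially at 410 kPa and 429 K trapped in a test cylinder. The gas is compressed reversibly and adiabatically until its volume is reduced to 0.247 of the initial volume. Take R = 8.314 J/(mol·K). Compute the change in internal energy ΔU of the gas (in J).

18800 J

V₁ = nRT₁/P₁ = 3.25×8.314×429/410 = 28.3 L.
Adiabatic: TV^(γ−1) = const ⇒ T₂ = 429×(4.05)^0.210 = 575 K; PV^γ = const ⇒ P₂ = 2230 kPa.
For an ideal gas ΔU = nCvΔT with Cv = R/(γ−1) = 39.6 J/(mol·K).
ΔU = 3.25×39.6×(575−429) = 18800 J.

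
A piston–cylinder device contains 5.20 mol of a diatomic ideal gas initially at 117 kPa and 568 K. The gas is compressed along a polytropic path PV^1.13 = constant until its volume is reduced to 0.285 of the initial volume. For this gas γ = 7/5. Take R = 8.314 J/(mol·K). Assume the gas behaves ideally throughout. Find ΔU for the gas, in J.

V₁ = nRT₁/P₁ = 5.20×8.314×568/117 = 210 L.
Polytropic n=1.13: T₂ = T₁(V₁/V₂)^(n−1) = 568×(3.51)^0.13 = 669 K; P₂ = P₁(V₁/V₂)^n = 483 kPa.
For an ideal gas ΔU = nCvΔT with Cv = (5/2)R = 20.8 J/(mol·K).
ΔU = 5.20×20.8×(669−568) = 10900 J.

10900 J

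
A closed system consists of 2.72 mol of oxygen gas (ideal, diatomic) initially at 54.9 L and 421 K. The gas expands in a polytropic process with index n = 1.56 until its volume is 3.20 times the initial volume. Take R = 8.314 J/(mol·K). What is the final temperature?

219 K

P₁ = nRT₁/V₁ = 2.72×8.314×421/54.9 = 173 kPa.
Polytropic n=1.56: T₂ = T₁(V₁/V₂)^(n−1) = 421×(0.312)^0.56 = 219 K; P₂ = P₁(V₁/V₂)^n = 28.3 kPa.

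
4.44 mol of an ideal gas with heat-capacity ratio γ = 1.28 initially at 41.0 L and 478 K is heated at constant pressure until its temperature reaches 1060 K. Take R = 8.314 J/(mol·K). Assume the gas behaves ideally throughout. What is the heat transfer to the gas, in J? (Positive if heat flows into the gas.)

98200 J

P₁ = nRT₁/V₁ = 4.44×8.314×478/41.0 = 430 kPa.
Isobaric: P stays 430 kPa; V/T = const ⇒ T₂ = 1060 K, V₂ = 90.9 L.
W = PΔV = 430×(90.9−41.0) kPa·L = 21500 J.
ΔU = nCvΔT = 4.44×29.7×(1060−478) = 76700 J.
Q = ΔU + W = nCpΔT = 98200 J.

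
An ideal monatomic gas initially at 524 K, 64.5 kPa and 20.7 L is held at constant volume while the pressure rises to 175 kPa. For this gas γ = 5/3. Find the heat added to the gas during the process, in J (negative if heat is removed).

3430 J

n = P₁V₁/(RT₁) = 64.5×20.7/(8.314×524) = 0.306 mol.
Isochoric: V stays 20.7 L; P/T = const ⇒ T₂ = 1420 K, P₂ = 175 kPa.
W = 0 (no volume change).
ΔU = nCvΔT = 0.306×12.5×(1420−524) = 3430 J.
Q = ΔU = 3430 J.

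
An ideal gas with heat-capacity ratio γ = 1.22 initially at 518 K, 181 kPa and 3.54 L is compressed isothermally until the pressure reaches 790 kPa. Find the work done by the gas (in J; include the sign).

-944 J

n = P₁V₁/(RT₁) = 181×3.54/(8.314×518) = 0.149 mol.
Isothermal: T stays 518 K; PV = const ⇒ V₂ = 0.811 L, P₂ = 790 kPa.
W = nRT ln(V₂/V₁) = 0.149×8.314×518×ln(0.229) = -944 J.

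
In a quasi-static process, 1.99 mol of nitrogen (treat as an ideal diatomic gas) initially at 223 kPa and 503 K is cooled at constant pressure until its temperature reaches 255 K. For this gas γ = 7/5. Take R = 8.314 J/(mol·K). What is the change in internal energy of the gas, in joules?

-10300 J

V₁ = nRT₁/P₁ = 1.99×8.314×503/223 = 37.3 L.
Isobaric: P stays 223 kPa; V/T = const ⇒ T₂ = 255 K, V₂ = 18.9 L.
For an ideal gas ΔU = nCvΔT with Cv = (5/2)R = 20.8 J/(mol·K).
ΔU = 1.99×20.8×(255−503) = -10300 J.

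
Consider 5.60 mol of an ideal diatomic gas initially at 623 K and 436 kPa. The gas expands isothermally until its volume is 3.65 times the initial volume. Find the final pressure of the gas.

V₁ = nRT₁/P₁ = 5.60×8.314×623/436 = 66.5 L.
Isothermal: T stays 623 K; PV = const ⇒ V₂ = 243 L, P₂ = 119 kPa.

119 kPa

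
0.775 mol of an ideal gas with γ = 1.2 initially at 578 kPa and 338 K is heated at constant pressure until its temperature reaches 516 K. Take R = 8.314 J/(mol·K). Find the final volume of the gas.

V₁ = nRT₁/P₁ = 0.775×8.314×338/578 = 3.77 L.
Isobaric: P stays 578 kPa; V/T = const ⇒ T₂ = 516 K, V₂ = 5.75 L.

5.75 L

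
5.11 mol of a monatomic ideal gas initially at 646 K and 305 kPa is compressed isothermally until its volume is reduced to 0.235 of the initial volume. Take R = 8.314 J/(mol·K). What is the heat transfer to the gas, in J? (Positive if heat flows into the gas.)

-39700 J

V₁ = nRT₁/P₁ = 5.11×8.314×646/305 = 90.0 L.
Isothermal: T stays 646 K; PV = const ⇒ V₂ = 21.1 L, P₂ = 1300 kPa.
ΔU = 0 (ideal gas, T constant).
W = nRT ln(V₂/V₁) = 5.11×8.314×646×ln(0.235) = -39700 J.
Q = ΔU + W = -39700 J.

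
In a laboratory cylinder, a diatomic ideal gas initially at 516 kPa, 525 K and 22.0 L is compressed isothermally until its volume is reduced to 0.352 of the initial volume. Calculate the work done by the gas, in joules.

-11900 J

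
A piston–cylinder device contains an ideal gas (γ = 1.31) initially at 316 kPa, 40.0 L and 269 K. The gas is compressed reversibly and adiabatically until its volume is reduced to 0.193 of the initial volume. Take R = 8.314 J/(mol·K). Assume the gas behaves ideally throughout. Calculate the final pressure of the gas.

Adiabatic: TV^(γ−1) = const ⇒ T₂ = 269×(5.18)^0.310 = 448 K; PV^γ = const ⇒ P₂ = 2730 kPa.

2730 kPa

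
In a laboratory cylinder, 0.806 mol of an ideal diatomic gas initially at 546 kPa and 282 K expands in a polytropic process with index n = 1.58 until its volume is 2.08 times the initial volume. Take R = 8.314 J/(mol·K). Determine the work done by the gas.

1130 J

V₁ = nRT₁/P₁ = 0.806×8.314×282/546 = 3.46 L.
Polytropic n=1.58: T₂ = T₁(V₁/V₂)^(n−1) = 282×(0.481)^0.58 = 184 K; P₂ = P₁(V₁/V₂)^n = 172 kPa.
W = (P₁V₁−P₂V₂)/(n−1) = (546×3.46−172×7.20)/0.58 = 1130 J.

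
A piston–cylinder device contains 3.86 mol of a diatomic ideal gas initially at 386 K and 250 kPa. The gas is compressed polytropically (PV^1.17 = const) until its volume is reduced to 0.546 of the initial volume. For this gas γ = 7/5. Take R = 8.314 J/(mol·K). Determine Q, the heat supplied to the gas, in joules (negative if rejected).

V₁ = nRT₁/P₁ = 3.86×8.314×386/250 = 49.6 L.
Polytropic n=1.17: T₂ = T₁(V₁/V₂)^(n−1) = 386×(1.83)^0.17 = 428 K; P₂ = P₁(V₁/V₂)^n = 507 kPa.
W = (P₁V₁−P₂V₂)/(n−1) = (250×49.6−507×27.1)/0.17 = -7900 J.
ΔU = nCvΔT = 3.86×20.8×(428−386) = 3360 J.
Q = ΔU + W = -4540 J.

-4540 J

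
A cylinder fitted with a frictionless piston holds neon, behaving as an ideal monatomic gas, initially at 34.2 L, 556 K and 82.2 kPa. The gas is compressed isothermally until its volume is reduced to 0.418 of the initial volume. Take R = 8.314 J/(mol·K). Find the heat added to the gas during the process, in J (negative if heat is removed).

-2450 J

n = P₁V₁/(RT₁) = 82.2×34.2/(8.314×556) = 0.608 mol.
Isothermal: T stays 556 K; PV = const ⇒ V₂ = 14.3 L, P₂ = 197 kPa.
ΔU = 0 (ideal gas, T constant).
W = nRT ln(V₂/V₁) = 0.608×8.314×556×ln(0.418) = -2450 J.
Q = ΔU + W = -2450 J.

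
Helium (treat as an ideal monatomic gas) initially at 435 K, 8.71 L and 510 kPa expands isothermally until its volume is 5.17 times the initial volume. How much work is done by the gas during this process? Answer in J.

n = P₁V₁/(RT₁) = 510×8.71/(8.314×435) = 1.23 mol.
Isothermal: T stays 435 K; PV = const ⇒ V₂ = 45.0 L, P₂ = 98.6 kPa.
W = nRT ln(V₂/V₁) = 1.23×8.314×435×ln(5.17) = 7300 J.

7300 J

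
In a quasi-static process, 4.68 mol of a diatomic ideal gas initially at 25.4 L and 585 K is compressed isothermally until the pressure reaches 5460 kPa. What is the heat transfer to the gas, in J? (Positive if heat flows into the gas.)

P₁ = nRT₁/V₁ = 4.68×8.314×585/25.4 = 896 kPa.
Isothermal: T stays 585 K; PV = const ⇒ V₂ = 4.17 L, P₂ = 5460 kPa.
ΔU = 0 (ideal gas, T constant).
W = nRT ln(V₂/V₁) = 4.68×8.314×585×ln(0.164) = -41100 J.
Q = ΔU + W = -41100 J.

-41100 J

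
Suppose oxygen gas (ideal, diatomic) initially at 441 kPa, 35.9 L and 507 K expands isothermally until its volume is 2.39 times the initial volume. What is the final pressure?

185 kPa

Isothermal: T stays 507 K; PV = const ⇒ V₂ = 85.8 L, P₂ = 185 kPa.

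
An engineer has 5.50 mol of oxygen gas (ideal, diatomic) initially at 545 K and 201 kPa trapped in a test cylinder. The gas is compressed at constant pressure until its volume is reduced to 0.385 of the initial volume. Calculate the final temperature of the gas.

210 K

V₁ = nRT₁/P₁ = 5.50×8.314×545/201 = 124 L.
Isobaric: P stays 201 kPa; V/T = const ⇒ T₂ = 210 K, V₂ = 47.7 L.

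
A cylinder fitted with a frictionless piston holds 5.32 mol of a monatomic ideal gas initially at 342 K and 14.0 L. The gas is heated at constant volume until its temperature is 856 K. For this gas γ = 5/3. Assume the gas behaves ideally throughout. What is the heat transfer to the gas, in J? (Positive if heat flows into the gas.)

34100 J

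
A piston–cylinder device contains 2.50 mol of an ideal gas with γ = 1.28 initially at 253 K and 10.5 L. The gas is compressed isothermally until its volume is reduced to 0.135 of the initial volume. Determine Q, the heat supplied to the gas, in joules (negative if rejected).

-10500 J

P₁ = nRT₁/V₁ = 2.50×8.314×253/10.5 = 501 kPa.
Isothermal: T stays 253 K; PV = const ⇒ V₂ = 1.42 L, P₂ = 3710 kPa.
ΔU = 0 (ideal gas, T constant).
W = nRT ln(V₂/V₁) = 2.50×8.314×253×ln(0.135) = -10500 J.
Q = ΔU + W = -10500 J.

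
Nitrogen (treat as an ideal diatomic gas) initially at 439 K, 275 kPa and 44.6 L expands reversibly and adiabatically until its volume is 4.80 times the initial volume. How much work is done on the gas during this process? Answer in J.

-14300 J

n = P₁V₁/(RT₁) = 275×44.6/(8.314×439) = 3.36 mol.
Adiabatic: TV^(γ−1) = const ⇒ T₂ = 439×(0.208)^0.400 = 234 K; PV^γ = const ⇒ P₂ = 30.6 kPa.
ΔU = nCvΔT = 3.36×20.8×(234−439) = -14300 J.
Q = 0 for an adiabatic process, so W = −ΔU = 14300 J.
Work done on the gas = −W_by = -14300 J.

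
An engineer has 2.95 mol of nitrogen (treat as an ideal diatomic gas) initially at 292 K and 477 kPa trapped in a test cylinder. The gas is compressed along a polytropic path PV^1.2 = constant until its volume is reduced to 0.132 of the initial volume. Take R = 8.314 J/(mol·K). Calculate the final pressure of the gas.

5420 kPa

V₁ = nRT₁/P₁ = 2.95×8.314×292/477 = 15.0 L.
Polytropic n=1.2: T₂ = T₁(V₁/V₂)^(n−1) = 292×(7.58)^0.20 = 438 K; P₂ = P₁(V₁/V₂)^n = 5420 kPa.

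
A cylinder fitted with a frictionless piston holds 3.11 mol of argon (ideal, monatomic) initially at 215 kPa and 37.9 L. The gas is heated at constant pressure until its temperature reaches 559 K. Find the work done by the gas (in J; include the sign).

T₁ = P₁V₁/(nR) = 215×37.9/(3.11×8.314) = 315 K.
Isobaric: P stays 215 kPa; V/T = const ⇒ T₂ = 559 K, V₂ = 67.2 L.
W = PΔV = 215×(67.2−37.9) kPa·L = 6310 J.

6310 J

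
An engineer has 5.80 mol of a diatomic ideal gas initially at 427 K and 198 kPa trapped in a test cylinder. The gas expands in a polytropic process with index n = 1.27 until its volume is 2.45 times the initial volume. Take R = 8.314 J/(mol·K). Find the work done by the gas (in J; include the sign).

16400 J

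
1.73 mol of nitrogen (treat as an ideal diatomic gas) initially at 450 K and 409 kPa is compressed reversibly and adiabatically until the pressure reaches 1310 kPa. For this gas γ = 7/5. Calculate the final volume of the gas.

6.89 L

V₁ = nRT₁/P₁ = 1.73×8.314×450/409 = 15.8 L.
Adiabatic: T₂/T₁ = (P₂/P₁)^((γ−1)/γ) ⇒ T₂ = 450×(3.20)^0.286 = 628 K; V₂ = 6.89 L.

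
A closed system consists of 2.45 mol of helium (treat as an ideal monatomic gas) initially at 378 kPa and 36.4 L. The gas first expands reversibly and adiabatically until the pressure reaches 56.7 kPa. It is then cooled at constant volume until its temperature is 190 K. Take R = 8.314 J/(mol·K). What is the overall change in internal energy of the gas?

T₁ = P₁V₁/(nR) = 378×36.4/(2.45×8.314) = 675 K.
Step 1 — Adiabatic: T₂/T₁ = (P₂/P₁)^((γ−1)/γ) ⇒ T₂ = 675×(0.150)^0.400 = 316 K; V₂ = 114 L.
ΔU = nCvΔT = 2.45×12.5×(316−675) = -11000 J.
Q = 0 for an adiabatic process, so W = −ΔU = 11000 J.
State after step 1: P = 56.7 kPa, V = 114 L, T = 316 K.
Step 2 — Isochoric: V stays 114 L; P/T = const ⇒ T₂ = 190 K, P₂ = 34.1 kPa.
W = 0 (no volume change).
ΔU = nCvΔT = 2.45×12.5×(190−316) = -3860 J.
Q = ΔU = -3860 J.
Net over both steps: W = 11000 J, Q = -3860 J, ΔU = -14800 J.

-14800 J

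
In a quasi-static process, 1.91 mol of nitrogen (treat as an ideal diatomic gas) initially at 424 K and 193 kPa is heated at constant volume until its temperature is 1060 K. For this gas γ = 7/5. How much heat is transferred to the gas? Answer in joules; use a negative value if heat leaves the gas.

25200 J

V₁ = nRT₁/P₁ = 1.91×8.314×424/193 = 34.9 L.
Isochoric: V stays 34.9 L; P/T = const ⇒ T₂ = 1060 K, P₂ = 482 kPa.
W = 0 (no volume change).
ΔU = nCvΔT = 1.91×20.8×(1060−424) = 25200 J.
Q = ΔU = 25200 J.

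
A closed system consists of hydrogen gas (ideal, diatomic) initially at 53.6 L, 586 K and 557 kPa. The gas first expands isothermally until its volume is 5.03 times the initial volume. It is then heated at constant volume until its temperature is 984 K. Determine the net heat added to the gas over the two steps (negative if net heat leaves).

98900 J

n = P₁V₁/(RT₁) = 557×53.6/(8.314×586) = 6.13 mol.
Step 1 — Isothermal: T stays 586 K; PV = const ⇒ V₂ = 270 L, P₂ = 111 kPa.
ΔU = 0 (ideal gas, T constant).
W = nRT ln(V₂/V₁) = 6.13×8.314×586×ln(5.03) = 48200 J.
Q = ΔU + W = 48200 J.
State after step 1: P = 111 kPa, V = 270 L, T = 586 K.
Step 2 — Isochoric: V stays 270 L; P/T = const ⇒ T₂ = 984 K, P₂ = 186 kPa.
W = 0 (no volume change).
ΔU = nCvΔT = 6.13×20.8×(984−586) = 50700 J.
Q = ΔU = 50700 J.
Net over both steps: W = 48200 J, Q = 98900 J, ΔU = 50700 J.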